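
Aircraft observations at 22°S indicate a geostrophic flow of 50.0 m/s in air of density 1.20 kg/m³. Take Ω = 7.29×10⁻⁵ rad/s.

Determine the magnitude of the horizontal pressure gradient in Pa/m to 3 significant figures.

Coriolis parameter at 22°S:
f = 2Ω sin φ = 2 × 7.29×10⁻⁵ × sin 22° = 5.46×10⁻⁵ s⁻¹
Geostrophic balance rearranged: |∂P/∂n| = f ρ V_g
|∂P/∂n| = 5.46×10⁻⁵ × 1.20 × 50.0 = 3.28×10⁻³ Pa/m

3.28×10⁻³ Pa/m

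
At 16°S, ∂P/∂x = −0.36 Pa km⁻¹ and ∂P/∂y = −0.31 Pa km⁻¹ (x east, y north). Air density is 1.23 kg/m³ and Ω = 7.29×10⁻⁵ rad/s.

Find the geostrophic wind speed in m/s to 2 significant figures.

Coriolis parameter at 16°S:
f = 2Ω sin φ = 2 × 7.29×10⁻⁵ × sin 16° = 4.02×10⁻⁵ s⁻¹
In the Southern Hemisphere f is negative: f = −4.02×10⁻⁵ s⁻¹.
Component geostrophic relations (x east, y north):
u_g = −(1/(fρ)) ∂P/∂y,  v_g = (1/(fρ)) ∂P/∂x
u_g = −(−0.31×10⁻³)/(−4.02×10⁻⁵ × 1.23) = −6.27 m/s;  v_g = (−0.36×10⁻³)/(−4.02×10⁻⁵ × 1.23) = 7.28 m/s
|V_g| = √(u_g² + v_g²) = 9.61 m/s

9.6 m/s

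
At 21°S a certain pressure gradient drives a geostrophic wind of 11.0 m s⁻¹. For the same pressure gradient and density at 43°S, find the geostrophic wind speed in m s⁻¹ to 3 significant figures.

5.78 m s⁻¹

With the same pressure gradient and density, V_g ∝ 1/f ∝ 1/sin φ.
V₂ = V₁ · sin φ₁ / sin φ₂ = 11.0 × sin 21° / sin 43°
V₂ = 11.0 × 0.3584/0.6820 = 5.78 m s⁻¹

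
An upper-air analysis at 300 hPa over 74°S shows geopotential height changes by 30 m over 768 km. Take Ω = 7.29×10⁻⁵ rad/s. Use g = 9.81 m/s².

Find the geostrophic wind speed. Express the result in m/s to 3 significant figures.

2.73 m/s

Coriolis parameter at 74°S:
f = 2Ω sin φ = 2 × 7.29×10⁻⁵ × sin 74° = 1.40×10⁻⁴ s⁻¹
Height gradient: |∂Z/∂n| = 30 m / 768000 m = 3.91×10⁻⁵
On a pressure surface, geostrophic balance gives V_g = (g/f)|∂Z/∂n|:
V_g = 9.81 × 3.91×10⁻⁵ / 1.40×10⁻⁴ = 2.73 m/s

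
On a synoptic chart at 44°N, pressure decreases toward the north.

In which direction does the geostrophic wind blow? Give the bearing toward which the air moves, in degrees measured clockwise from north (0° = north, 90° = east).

090°

The pressure-gradient force points toward the north (bearing 000°).
Geostrophic balance: in the Northern Hemisphere the Coriolis force deflects motion to the right, so the geostrophic wind blows 90° to the right of the pressure-gradient force (low pressure on the left).
Rotating 000° by 90° clockwise gives 090° — the wind blows toward the east.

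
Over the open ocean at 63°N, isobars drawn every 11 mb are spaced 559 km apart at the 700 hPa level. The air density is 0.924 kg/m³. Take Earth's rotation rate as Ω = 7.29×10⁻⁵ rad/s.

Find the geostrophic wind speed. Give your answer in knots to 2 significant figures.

Coriolis parameter at 63°N:
f = 2Ω sin φ = 2 × 7.29×10⁻⁵ × sin 63° = 1.30×10⁻⁴ s⁻¹
Pressure gradient: |∂P/∂n| = 1100 Pa / 559000 m = 1.97×10⁻³ Pa/m
Geostrophic balance (pressure-gradient force = Coriolis force):
V_g = (1/(fρ)) |∂P/∂n| = 1.97×10⁻³ / (1.30×10⁻⁴ × 0.924) = 16.4 m/s
Converting: 16.4 m/s × 1.944 = 32 knots

32 knots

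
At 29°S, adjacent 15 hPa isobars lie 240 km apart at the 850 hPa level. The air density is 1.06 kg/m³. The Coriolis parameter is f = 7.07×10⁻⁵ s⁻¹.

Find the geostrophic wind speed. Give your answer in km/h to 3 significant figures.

300 km/h

Pressure gradient: |∂P/∂n| = 1500 Pa / 240000 m = 6.25×10⁻³ Pa/m
Geostrophic balance (pressure-gradient force = Coriolis force):
V_g = (1/(fρ)) |∂P/∂n| = 6.25×10⁻³ / (7.07×10⁻⁵ × 1.06) = 83.4 m/s
Converting: 83.4 m/s × 3.6 = 300 km/h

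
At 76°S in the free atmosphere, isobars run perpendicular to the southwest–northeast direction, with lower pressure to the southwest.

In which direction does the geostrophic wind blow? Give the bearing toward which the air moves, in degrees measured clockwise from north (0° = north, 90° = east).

135°

The pressure-gradient force points toward the southwest (bearing 225°).
Geostrophic balance: in the Southern Hemisphere the Coriolis force deflects motion to the left, so the geostrophic wind blows 90° to the left of the pressure-gradient force (low pressure on the right).
Rotating 225° by 90° counterclockwise gives 135° — the wind blows toward the southeast.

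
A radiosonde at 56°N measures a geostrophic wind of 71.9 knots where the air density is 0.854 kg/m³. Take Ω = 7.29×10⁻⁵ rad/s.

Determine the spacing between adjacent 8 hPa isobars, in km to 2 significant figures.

Coriolis parameter at 56°N:
f = 2Ω sin φ = 2 × 7.29×10⁻⁵ × sin 56° = 1.21×10⁻⁴ s⁻¹
Wind speed in SI: 71.9 knots = 37.0 m/s
Geostrophic balance rearranged: |∂P/∂n| = f ρ V_g
|∂P/∂n| = 1.21×10⁻⁴ × 0.854 × 37.0 = 3.82×10⁻³ Pa/m
Isobar spacing: Δn = ΔP/|∂P/∂n| = 800 Pa / 3.82×10⁻³ Pa/m = 209524 m ≈ 210 km

210 km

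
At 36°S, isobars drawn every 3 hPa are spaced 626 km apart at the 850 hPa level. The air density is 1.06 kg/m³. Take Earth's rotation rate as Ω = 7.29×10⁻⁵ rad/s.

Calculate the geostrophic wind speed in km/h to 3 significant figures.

19.0 km/h

Coriolis parameter at 36°S:
f = 2Ω sin φ = 2 × 7.29×10⁻⁵ × sin 36° = 8.57×10⁻⁵ s⁻¹
Pressure gradient: |∂P/∂n| = 300 Pa / 626000 m = 4.79×10⁻⁴ Pa/m
Geostrophic balance (pressure-gradient force = Coriolis force):
V_g = (1/(fρ)) |∂P/∂n| = 4.79×10⁻⁴ / (8.57×10⁻⁵ × 1.06) = 5.28 m/s
Converting: 5.28 m/s × 3.6 = 19.0 km/h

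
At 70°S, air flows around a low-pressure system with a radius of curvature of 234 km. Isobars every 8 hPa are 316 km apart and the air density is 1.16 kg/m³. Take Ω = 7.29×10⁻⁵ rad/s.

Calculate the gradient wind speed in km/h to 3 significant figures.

42.0 km/h

Coriolis parameter at 70°S:
f = 2Ω sin φ = 2 × 7.29×10⁻⁵ × sin 70° = 1.37×10⁻⁴ s⁻¹
Pressure gradient: |∂P/∂n| = 800 Pa / 316000 m = 2.53×10⁻³ Pa/m
Geostrophic speed: V_g = |∂P/∂n|/(fρ) = 2.53×10⁻³/(1.37×10⁻⁴ × 1.16) = 15.9 m/s
Around a low, centrifugal force acts outward with Coriolis, so pressure-gradient force balances both:
(1/ρ)|∂P/∂n| = fV + V²/R  →  V² + fR·V − fR·V_g = 0
With fR = 1.37×10⁻⁴ × 234×10³ m = 32.1 m/s:
V = [−fR + √((fR)² + 4 fR V_g)]/2 = [−32.1 + √(32.1² + 4×32.1×15.9)]/2 = 11.7 m/s
Subgeostrophic (V < V_g = 15.9 m/s), as expected around a low.
Converting: 11.7 m/s × 3.6 = 42.0 km/h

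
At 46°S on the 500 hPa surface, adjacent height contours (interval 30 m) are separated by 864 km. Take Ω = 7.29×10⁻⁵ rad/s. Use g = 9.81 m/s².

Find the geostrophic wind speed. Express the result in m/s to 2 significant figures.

Coriolis parameter at 46°S:
f = 2Ω sin φ = 2 × 7.29×10⁻⁵ × sin 46° = 1.05×10⁻⁴ s⁻¹
Height gradient: |∂Z/∂n| = 30 m / 864000 m = 3.47×10⁻⁵
On a pressure surface, geostrophic balance gives V_g = (g/f)|∂Z/∂n|:
V_g = 9.81 × 3.47×10⁻⁵ / 1.05×10⁻⁴ = 3.25 m/s

3.2 m/s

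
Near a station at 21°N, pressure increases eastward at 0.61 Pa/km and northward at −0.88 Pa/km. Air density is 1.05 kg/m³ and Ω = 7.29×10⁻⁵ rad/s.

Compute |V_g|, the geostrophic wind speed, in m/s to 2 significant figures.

20 m/s

Coriolis parameter at 21°N:
f = 2Ω sin φ = 2 × 7.29×10⁻⁵ × sin 21° = 5.23×10⁻⁵ s⁻¹
Component geostrophic relations (x east, y north):
u_g = −(1/(fρ)) ∂P/∂y,  v_g = (1/(fρ)) ∂P/∂x
u_g = −(−0.88×10⁻³)/(5.23×10⁻⁵ × 1.05) = 16.0 m/s;  v_g = (0.61×10⁻³)/(5.23×10⁻⁵ × 1.05) = 11.1 m/s
|V_g| = √(u_g² + v_g²) = 19.5 m/s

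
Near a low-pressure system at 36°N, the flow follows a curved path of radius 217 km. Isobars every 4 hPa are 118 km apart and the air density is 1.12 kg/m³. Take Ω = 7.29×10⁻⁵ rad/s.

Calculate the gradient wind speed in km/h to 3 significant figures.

Coriolis parameter at 36°N:
f = 2Ω sin φ = 2 × 7.29×10⁻⁵ × sin 36° = 8.57×10⁻⁵ s⁻¹
Pressure gradient: |∂P/∂n| = 400 Pa / 118000 m = 3.39×10⁻³ Pa/m
Geostrophic speed: V_g = |∂P/∂n|/(fρ) = 3.39×10⁻³/(8.57×10⁻⁵ × 1.12) = 35.3 m/s
Around a low, centrifugal force acts outward with Coriolis, so pressure-gradient force balances both:
(1/ρ)|∂P/∂n| = fV + V²/R  →  V² + fR·V − fR·V_g = 0
With fR = 8.57×10⁻⁵ × 217×10³ m = 18.6 m/s:
V = [−fR + √((fR)² + 4 fR V_g)]/2 = [−18.6 + √(18.6² + 4×18.6×35.3)]/2 = 18 m/s
Subgeostrophic (V < V_g = 35.3 m/s), as expected around a low.
Converting: 18 m/s × 3.6 = 64.7 km/h

64.7 km/h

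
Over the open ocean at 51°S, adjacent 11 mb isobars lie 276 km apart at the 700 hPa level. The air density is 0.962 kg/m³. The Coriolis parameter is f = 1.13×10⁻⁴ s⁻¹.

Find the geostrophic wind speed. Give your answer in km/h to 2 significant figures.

Pressure gradient: |∂P/∂n| = 1100 Pa / 276000 m = 3.99×10⁻³ Pa/m
Geostrophic balance (pressure-gradient force = Coriolis force):
V_g = (1/(fρ)) |∂P/∂n| = 3.99×10⁻³ / (1.13×10⁻⁴ × 0.962) = 36.7 m/s
Converting: 36.7 m/s × 3.6 = 130 km/h

130 km/h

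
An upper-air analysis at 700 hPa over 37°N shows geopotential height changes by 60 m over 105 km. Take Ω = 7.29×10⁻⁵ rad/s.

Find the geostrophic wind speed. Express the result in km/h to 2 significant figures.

230 km/h

Coriolis parameter at 37°N:
f = 2Ω sin φ = 2 × 7.29×10⁻⁵ × sin 37° = 8.77×10⁻⁵ s⁻¹
Height gradient: |∂Z/∂n| = 60 m / 105000 m = 5.71×10⁻⁴
On a pressure surface, geostrophic balance gives V_g = (g/f)|∂Z/∂n|:
V_g = 9.81 × 5.71×10⁻⁴ / 8.77×10⁻⁵ = 63.9 m/s
Converting: 63.9 m/s × 3.6 = 230 km/h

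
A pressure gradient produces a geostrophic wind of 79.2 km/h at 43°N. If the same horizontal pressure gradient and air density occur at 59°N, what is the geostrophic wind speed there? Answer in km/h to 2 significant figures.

63 km/h

With the same pressure gradient and density, V_g ∝ 1/f ∝ 1/sin φ.
V₂ = V₁ · sin φ₁ / sin φ₂ = 79.2 × sin 43° / sin 59°
V₂ = 79.2 × 0.6820/0.8572 = 63 km/h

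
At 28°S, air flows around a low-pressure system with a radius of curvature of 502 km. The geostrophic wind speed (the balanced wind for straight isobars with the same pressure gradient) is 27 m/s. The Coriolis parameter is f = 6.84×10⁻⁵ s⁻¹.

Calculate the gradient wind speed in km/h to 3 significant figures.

Around a low, centrifugal force acts outward with Coriolis, so pressure-gradient force balances both:
(1/ρ)|∂P/∂n| = fV + V²/R  →  V² + fR·V − fR·V_g = 0
With fR = 6.84×10⁻⁵ × 502×10³ m = 34.3 m/s:
V = [−fR + √((fR)² + 4 fR V_g)]/2 = [−34.3 + √(34.3² + 4×34.3×27)]/2 = 17.8 m/s
Subgeostrophic (V < V_g = 27 m/s), as expected around a low.
Converting: 17.8 m/s × 3.6 = 64.0 km/h

64.0 km/h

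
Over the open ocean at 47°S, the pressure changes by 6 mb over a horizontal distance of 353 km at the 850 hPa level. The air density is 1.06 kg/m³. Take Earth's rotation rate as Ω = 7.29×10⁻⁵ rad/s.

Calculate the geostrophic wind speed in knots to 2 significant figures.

Coriolis parameter at 47°S:
f = 2Ω sin φ = 2 × 7.29×10⁻⁵ × sin 47° = 1.07×10⁻⁴ s⁻¹
Pressure gradient: |∂P/∂n| = 600 Pa / 353000 m = 1.70×10⁻³ Pa/m
Geostrophic balance (pressure-gradient force = Coriolis force):
V_g = (1/(fρ)) |∂P/∂n| = 1.70×10⁻³ / (1.07×10⁻⁴ × 1.06) = 15.0 m/s
Converting: 15.0 m/s × 1.944 = 29 knots

29 knots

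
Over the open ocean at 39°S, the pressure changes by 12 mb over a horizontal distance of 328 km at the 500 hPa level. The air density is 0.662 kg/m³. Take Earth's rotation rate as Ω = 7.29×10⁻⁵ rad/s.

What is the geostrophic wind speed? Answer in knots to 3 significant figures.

Coriolis parameter at 39°S:
f = 2Ω sin φ = 2 × 7.29×10⁻⁵ × sin 39° = 9.18×10⁻⁵ s⁻¹
Pressure gradient: |∂P/∂n| = 1200 Pa / 328000 m = 3.66×10⁻³ Pa/m
Geostrophic balance (pressure-gradient force = Coriolis force):
V_g = (1/(fρ)) |∂P/∂n| = 3.66×10⁻³ / (9.18×10⁻⁵ × 0.662) = 60.2 m/s
Converting: 60.2 m/s × 1.944 = 117 knots

117 knots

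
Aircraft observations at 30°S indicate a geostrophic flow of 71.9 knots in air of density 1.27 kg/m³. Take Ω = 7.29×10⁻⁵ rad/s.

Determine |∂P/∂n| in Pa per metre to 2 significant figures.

3.4×10⁻³ Pa/m

Coriolis parameter at 30°S:
f = 2Ω sin φ = 2 × 7.29×10⁻⁵ × sin 30° = 7.29×10⁻⁵ s⁻¹
Wind speed in SI: 71.9 knots = 37.0 m/s
Geostrophic balance rearranged: |∂P/∂n| = f ρ V_g
|∂P/∂n| = 7.29×10⁻⁵ × 1.27 × 37.0 = 3.42×10⁻³ Pa/m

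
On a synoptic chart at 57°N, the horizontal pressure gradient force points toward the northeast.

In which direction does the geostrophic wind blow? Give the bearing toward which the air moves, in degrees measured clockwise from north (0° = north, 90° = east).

135°

The pressure-gradient force points toward the northeast (bearing 045°).
Geostrophic balance: in the Northern Hemisphere the Coriolis force deflects motion to the right, so the geostrophic wind blows 90° to the right of the pressure-gradient force (low pressure on the left).
Rotating 045° by 90° clockwise gives 135° — the wind blows toward the southeast.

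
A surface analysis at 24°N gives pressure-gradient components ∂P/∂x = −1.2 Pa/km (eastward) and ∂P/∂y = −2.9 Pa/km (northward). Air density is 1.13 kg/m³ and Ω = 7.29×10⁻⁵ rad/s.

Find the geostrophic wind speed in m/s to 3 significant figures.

Coriolis parameter at 24°N:
f = 2Ω sin φ = 2 × 7.29×10⁻⁵ × sin 24° = 5.93×10⁻⁵ s⁻¹
Component geostrophic relations (x east, y north):
u_g = −(1/(fρ)) ∂P/∂y,  v_g = (1/(fρ)) ∂P/∂x
u_g = −(−2.9×10⁻³)/(5.93×10⁻⁵ × 1.13) = 43.3 m/s;  v_g = (−1.2×10⁻³)/(5.93×10⁻⁵ × 1.13) = −17.9 m/s
|V_g| = √(u_g² + v_g²) = 46.8 m/s

46.8 m/s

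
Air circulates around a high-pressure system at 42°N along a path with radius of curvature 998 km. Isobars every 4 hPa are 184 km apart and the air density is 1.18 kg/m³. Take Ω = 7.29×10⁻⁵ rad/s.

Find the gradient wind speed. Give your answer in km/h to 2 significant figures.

Coriolis parameter at 42°N:
f = 2Ω sin φ = 2 × 7.29×10⁻⁵ × sin 42° = 9.76×10⁻⁵ s⁻¹
Pressure gradient: |∂P/∂n| = 400 Pa / 184000 m = 2.17×10⁻³ Pa/m
Geostrophic speed: V_g = |∂P/∂n|/(fρ) = 2.17×10⁻³/(9.76×10⁻⁵ × 1.18) = 18.9 m/s
Around a high, pressure-gradient force acts outward with centrifugal, so Coriolis balances both:
fV = (1/ρ)|∂P/∂n| + V²/R  →  V² − fR·V + fR·V_g = 0
With fR = 9.76×10⁻⁵ × 998×10³ m = 97.4 m/s:
V = [fR − √((fR)² − 4 fR V_g)]/2 = [97.4 − √(97.4² − 4×97.4×18.9)]/2 = 25.6 m/s
Supergeostrophic (V > V_g = 18.9 m/s), as expected around a high.
Converting: 25.6 m/s × 3.6 = 92 km/h

92 km/h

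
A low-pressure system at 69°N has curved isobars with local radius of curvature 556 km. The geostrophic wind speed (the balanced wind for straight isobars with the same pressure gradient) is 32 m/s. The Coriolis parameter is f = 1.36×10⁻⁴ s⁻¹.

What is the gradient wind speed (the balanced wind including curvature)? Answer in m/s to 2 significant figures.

Around a low, centrifugal force acts outward with Coriolis, so pressure-gradient force balances both:
(1/ρ)|∂P/∂n| = fV + V²/R  →  V² + fR·V − fR·V_g = 0
With fR = 1.36×10⁻⁴ × 556×10³ m = 75.6 m/s:
V = [−fR + √((fR)² + 4 fR V_g)]/2 = [−75.6 + √(75.6² + 4×75.6×32)]/2 = 24.2 m/s
Subgeostrophic (V < V_g = 32 m/s), as expected around a low.

24 m/s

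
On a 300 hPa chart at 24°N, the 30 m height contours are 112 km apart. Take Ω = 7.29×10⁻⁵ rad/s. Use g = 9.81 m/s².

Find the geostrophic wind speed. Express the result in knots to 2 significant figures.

86 knots

Coriolis parameter at 24°N:
f = 2Ω sin φ = 2 × 7.29×10⁻⁵ × sin 24° = 5.93×10⁻⁵ s⁻¹
Height gradient: |∂Z/∂n| = 30 m / 112000 m = 2.68×10⁻⁴
On a pressure surface, geostrophic balance gives V_g = (g/f)|∂Z/∂n|:
V_g = 9.81 × 2.68×10⁻⁴ / 5.93×10⁻⁵ = 44.3 m/s
Converting: 44.3 m/s × 1.944 = 86 knots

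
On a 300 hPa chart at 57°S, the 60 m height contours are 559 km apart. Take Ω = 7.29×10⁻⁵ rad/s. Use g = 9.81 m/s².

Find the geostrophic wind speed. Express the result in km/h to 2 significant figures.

Coriolis parameter at 57°S:
f = 2Ω sin φ = 2 × 7.29×10⁻⁵ × sin 57° = 1.22×10⁻⁴ s⁻¹
Height gradient: |∂Z/∂n| = 60 m / 559000 m = 1.07×10⁻⁴
On a pressure surface, geostrophic balance gives V_g = (g/f)|∂Z/∂n|:
V_g = 9.81 × 1.07×10⁻⁴ / 1.22×10⁻⁴ = 8.61 m/s
Converting: 8.61 m/s × 3.6 = 31 km/h

31 km/h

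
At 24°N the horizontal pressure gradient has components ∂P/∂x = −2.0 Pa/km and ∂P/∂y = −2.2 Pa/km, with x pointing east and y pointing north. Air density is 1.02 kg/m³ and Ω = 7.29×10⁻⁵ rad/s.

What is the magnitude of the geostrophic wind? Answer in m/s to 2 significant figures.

Coriolis parameter at 24°N:
f = 2Ω sin φ = 2 × 7.29×10⁻⁵ × sin 24° = 5.93×10⁻⁵ s⁻¹
Component geostrophic relations (x east, y north):
u_g = −(1/(fρ)) ∂P/∂y,  v_g = (1/(fρ)) ∂P/∂x
u_g = −(−2.2×10⁻³)/(5.93×10⁻⁵ × 1.02) = 36.4 m/s;  v_g = (−2.0×10⁻³)/(5.93×10⁻⁵ × 1.02) = −33.1 m/s
|V_g| = √(u_g² + v_g²) = 49.2 m/s

49 m/s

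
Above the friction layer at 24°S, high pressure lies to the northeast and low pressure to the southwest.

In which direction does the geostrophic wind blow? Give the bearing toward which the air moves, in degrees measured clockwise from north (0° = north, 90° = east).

The pressure-gradient force points toward the southwest (bearing 225°).
Geostrophic balance: in the Southern Hemisphere the Coriolis force deflects motion to the left, so the geostrophic wind blows 90° to the left of the pressure-gradient force (low pressure on the right).
Rotating 225° by 90° counterclockwise gives 135° — the wind blows toward the southeast.

135°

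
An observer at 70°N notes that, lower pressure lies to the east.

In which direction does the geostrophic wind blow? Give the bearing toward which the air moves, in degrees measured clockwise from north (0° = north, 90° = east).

The pressure-gradient force points toward the east (bearing 090°).
Geostrophic balance: in the Northern Hemisphere the Coriolis force deflects motion to the right, so the geostrophic wind blows 90° to the right of the pressure-gradient force (low pressure on the left).
Rotating 090° by 90° clockwise gives 180° — the wind blows toward the south.

180°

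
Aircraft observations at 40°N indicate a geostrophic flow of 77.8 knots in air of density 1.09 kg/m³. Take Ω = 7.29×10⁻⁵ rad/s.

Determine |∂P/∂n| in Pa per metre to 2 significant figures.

Coriolis parameter at 40°N:
f = 2Ω sin φ = 2 × 7.29×10⁻⁵ × sin 40° = 9.37×10⁻⁵ s⁻¹
Wind speed in SI: 77.8 knots = 40.0 m/s
Geostrophic balance rearranged: |∂P/∂n| = f ρ V_g
|∂P/∂n| = 9.37×10⁻⁵ × 1.09 × 40.0 = 4.09×10⁻³ Pa/m

4.1×10⁻³ Pa/m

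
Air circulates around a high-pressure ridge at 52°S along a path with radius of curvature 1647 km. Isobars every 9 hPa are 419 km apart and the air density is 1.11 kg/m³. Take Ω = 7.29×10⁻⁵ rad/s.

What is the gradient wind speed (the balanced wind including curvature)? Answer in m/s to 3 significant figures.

18.7 m/s

Coriolis parameter at 52°S:
f = 2Ω sin φ = 2 × 7.29×10⁻⁵ × sin 52° = 1.15×10⁻⁴ s⁻¹
Pressure gradient: |∂P/∂n| = 900 Pa / 419000 m = 2.15×10⁻³ Pa/m
Geostrophic speed: V_g = |∂P/∂n|/(fρ) = 2.15×10⁻³/(1.15×10⁻⁴ × 1.11) = 16.8 m/s
Around a high, pressure-gradient force acts outward with centrifugal, so Coriolis balances both:
fV = (1/ρ)|∂P/∂n| + V²/R  →  V² − fR·V + fR·V_g = 0
With fR = 1.15×10⁻⁴ × 1647×10³ m = 189 m/s:
V = [fR − √((fR)² − 4 fR V_g)]/2 = [189 − √(189² − 4×189×16.8)]/2 = 18.7 m/s
Supergeostrophic (V > V_g = 16.8 m/s), as expected around a high.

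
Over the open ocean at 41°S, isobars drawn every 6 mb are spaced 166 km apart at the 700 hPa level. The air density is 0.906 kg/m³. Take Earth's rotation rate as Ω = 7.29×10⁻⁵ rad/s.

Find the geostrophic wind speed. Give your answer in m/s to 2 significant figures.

42 m/s

Coriolis parameter at 41°S:
f = 2Ω sin φ = 2 × 7.29×10⁻⁵ × sin 41° = 9.57×10⁻⁵ s⁻¹
Pressure gradient: |∂P/∂n| = 600 Pa / 166000 m = 3.61×10⁻³ Pa/m
Geostrophic balance (pressure-gradient force = Coriolis force):
V_g = (1/(fρ)) |∂P/∂n| = 3.61×10⁻³ / (9.57×10⁻⁵ × 0.906) = 41.7 m/s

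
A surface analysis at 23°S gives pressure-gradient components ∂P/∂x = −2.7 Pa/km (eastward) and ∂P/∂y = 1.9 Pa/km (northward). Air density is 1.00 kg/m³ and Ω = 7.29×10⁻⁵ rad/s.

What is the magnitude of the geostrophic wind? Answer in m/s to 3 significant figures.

Coriolis parameter at 23°S:
f = 2Ω sin φ = 2 × 7.29×10⁻⁵ × sin 23° = 5.70×10⁻⁵ s⁻¹
In the Southern Hemisphere f is negative: f = −5.70×10⁻⁵ s⁻¹.
Component geostrophic relations (x east, y north):
u_g = −(1/(fρ)) ∂P/∂y,  v_g = (1/(fρ)) ∂P/∂x
u_g = −(1.9×10⁻³)/(−5.70×10⁻⁵ × 1.00) = 33.4 m/s;  v_g = (−2.7×10⁻³)/(−5.70×10⁻⁵ × 1.00) = 47.4 m/s
|V_g| = √(u_g² + v_g²) = 58.0 m/s

58.0 m/s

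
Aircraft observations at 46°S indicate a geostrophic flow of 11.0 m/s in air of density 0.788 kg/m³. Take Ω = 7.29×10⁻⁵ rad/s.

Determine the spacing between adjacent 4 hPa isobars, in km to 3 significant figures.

440 km

Coriolis parameter at 46°S:
f = 2Ω sin φ = 2 × 7.29×10⁻⁵ × sin 46° = 1.05×10⁻⁴ s⁻¹
Geostrophic balance rearranged: |∂P/∂n| = f ρ V_g
|∂P/∂n| = 1.05×10⁻⁴ × 0.788 × 11.0 = 9.09×10⁻⁴ Pa/m
Isobar spacing: Δn = ΔP/|∂P/∂n| = 400 Pa / 9.09×10⁻⁴ Pa/m = 439997 m ≈ 440 km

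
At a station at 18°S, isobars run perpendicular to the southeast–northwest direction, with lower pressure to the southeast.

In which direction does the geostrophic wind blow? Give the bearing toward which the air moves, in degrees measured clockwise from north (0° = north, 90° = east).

045°

The pressure-gradient force points toward the southeast (bearing 135°).
Geostrophic balance: in the Southern Hemisphere the Coriolis force deflects motion to the left, so the geostrophic wind blows 90° to the left of the pressure-gradient force (low pressure on the right).
Rotating 135° by 90° counterclockwise gives 045° — the wind blows toward the northeast.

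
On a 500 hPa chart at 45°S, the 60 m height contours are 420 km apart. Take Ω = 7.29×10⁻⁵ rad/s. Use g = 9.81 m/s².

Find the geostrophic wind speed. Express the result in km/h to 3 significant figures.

48.9 km/h

Coriolis parameter at 45°S:
f = 2Ω sin φ = 2 × 7.29×10⁻⁵ × sin 45° = 1.03×10⁻⁴ s⁻¹
Height gradient: |∂Z/∂n| = 60 m / 420000 m = 1.43×10⁻⁴
On a pressure surface, geostrophic balance gives V_g = (g/f)|∂Z/∂n|:
V_g = 9.81 × 1.43×10⁻⁴ / 1.03×10⁻⁴ = 13.6 m/s
Converting: 13.6 m/s × 3.6 = 48.9 km/h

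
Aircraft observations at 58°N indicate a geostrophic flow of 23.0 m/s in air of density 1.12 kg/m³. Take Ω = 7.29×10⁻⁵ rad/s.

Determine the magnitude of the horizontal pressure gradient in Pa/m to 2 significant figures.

3.2×10⁻³ Pa/m

Coriolis parameter at 58°N:
f = 2Ω sin φ = 2 × 7.29×10⁻⁵ × sin 58° = 1.24×10⁻⁴ s⁻¹
Geostrophic balance rearranged: |∂P/∂n| = f ρ V_g
|∂P/∂n| = 1.24×10⁻⁴ × 1.12 × 23.0 = 3.19×10⁻³ Pa/m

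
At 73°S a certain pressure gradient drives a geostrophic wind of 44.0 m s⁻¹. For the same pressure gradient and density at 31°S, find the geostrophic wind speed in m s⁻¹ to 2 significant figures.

82 m s⁻¹

With the same pressure gradient and density, V_g ∝ 1/f ∝ 1/sin φ.
V₂ = V₁ · sin φ₁ / sin φ₂ = 44.0 × sin 73° / sin 31°
V₂ = 44.0 × 0.9563/0.5150 = 82 m s⁻¹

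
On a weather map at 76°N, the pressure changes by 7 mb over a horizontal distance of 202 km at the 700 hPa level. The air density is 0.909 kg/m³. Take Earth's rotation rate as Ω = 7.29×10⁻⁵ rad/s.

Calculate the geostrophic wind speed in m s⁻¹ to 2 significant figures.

Coriolis parameter at 76°N:
f = 2Ω sin φ = 2 × 7.29×10⁻⁵ × sin 76° = 1.41×10⁻⁴ s⁻¹
Pressure gradient: |∂P/∂n| = 700 Pa / 202000 m = 3.47×10⁻³ Pa/m
Geostrophic balance (pressure-gradient force = Coriolis force):
V_g = (1/(fρ)) |∂P/∂n| = 3.47×10⁻³ / (1.41×10⁻⁴ × 0.909) = 26.9 m/s

27 m s⁻¹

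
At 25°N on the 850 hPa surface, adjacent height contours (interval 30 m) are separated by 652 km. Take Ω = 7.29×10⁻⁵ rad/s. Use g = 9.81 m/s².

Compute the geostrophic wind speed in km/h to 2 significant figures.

Coriolis parameter at 25°N:
f = 2Ω sin φ = 2 × 7.29×10⁻⁵ × sin 25° = 6.16×10⁻⁵ s⁻¹
Height gradient: |∂Z/∂n| = 30 m / 652000 m = 4.60×10⁻⁵
On a pressure surface, geostrophic balance gives V_g = (g/f)|∂Z/∂n|:
V_g = 9.81 × 4.60×10⁻⁵ / 6.16×10⁻⁵ = 7.33 m/s
Converting: 7.33 m/s × 3.6 = 26 km/h

26 km/h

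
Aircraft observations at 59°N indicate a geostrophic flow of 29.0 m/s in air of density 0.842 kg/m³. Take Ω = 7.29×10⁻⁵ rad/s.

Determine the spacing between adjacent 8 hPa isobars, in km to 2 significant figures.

260 km

Coriolis parameter at 59°N:
f = 2Ω sin φ = 2 × 7.29×10⁻⁵ × sin 59° = 1.25×10⁻⁴ s⁻¹
Geostrophic balance rearranged: |∂P/∂n| = f ρ V_g
|∂P/∂n| = 1.25×10⁻⁴ × 0.842 × 29.0 = 3.05×10⁻³ Pa/m
Isobar spacing: Δn = ΔP/|∂P/∂n| = 800 Pa / 3.05×10⁻³ Pa/m = 262154 m ≈ 260 km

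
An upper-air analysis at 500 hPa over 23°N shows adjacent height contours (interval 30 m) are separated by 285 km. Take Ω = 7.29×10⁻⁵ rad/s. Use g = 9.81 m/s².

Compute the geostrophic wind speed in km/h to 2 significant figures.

Coriolis parameter at 23°N:
f = 2Ω sin φ = 2 × 7.29×10⁻⁵ × sin 23° = 5.70×10⁻⁵ s⁻¹
Height gradient: |∂Z/∂n| = 30 m / 285000 m = 1.05×10⁻⁴
On a pressure surface, geostrophic balance gives V_g = (g/f)|∂Z/∂n|:
V_g = 9.81 × 1.05×10⁻⁴ / 5.70×10⁻⁵ = 18.1 m/s
Converting: 18.1 m/s × 3.6 = 65 km/h

65 km/h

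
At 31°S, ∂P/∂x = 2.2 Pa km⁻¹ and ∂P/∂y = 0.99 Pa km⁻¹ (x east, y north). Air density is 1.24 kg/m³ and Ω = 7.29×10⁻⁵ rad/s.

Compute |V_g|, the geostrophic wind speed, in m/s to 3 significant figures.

25.9 m/s

Coriolis parameter at 31°S:
f = 2Ω sin φ = 2 × 7.29×10⁻⁵ × sin 31° = 7.51×10⁻⁵ s⁻¹
In the Southern Hemisphere f is negative: f = −7.51×10⁻⁵ s⁻¹.
Component geostrophic relations (x east, y north):
u_g = −(1/(fρ)) ∂P/∂y,  v_g = (1/(fρ)) ∂P/∂x
u_g = −(0.99×10⁻³)/(−7.51×10⁻⁵ × 1.24) = 10.6 m/s;  v_g = (2.2×10⁻³)/(−7.51×10⁻⁵ × 1.24) = −23.6 m/s
|V_g| = √(u_g² + v_g²) = 25.9 m/s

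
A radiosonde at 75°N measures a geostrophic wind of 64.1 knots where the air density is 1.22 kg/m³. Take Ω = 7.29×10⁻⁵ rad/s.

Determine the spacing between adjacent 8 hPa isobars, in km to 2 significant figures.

140 km

Coriolis parameter at 75°N:
f = 2Ω sin φ = 2 × 7.29×10⁻⁵ × sin 75° = 1.41×10⁻⁴ s⁻¹
Wind speed in SI: 64.1 knots = 33.0 m/s
Geostrophic balance rearranged: |∂P/∂n| = f ρ V_g
|∂P/∂n| = 1.41×10⁻⁴ × 1.22 × 33.0 = 5.67×10⁻³ Pa/m
Isobar spacing: Δn = ΔP/|∂P/∂n| = 800 Pa / 5.67×10⁻³ Pa/m = 141199 m ≈ 140 km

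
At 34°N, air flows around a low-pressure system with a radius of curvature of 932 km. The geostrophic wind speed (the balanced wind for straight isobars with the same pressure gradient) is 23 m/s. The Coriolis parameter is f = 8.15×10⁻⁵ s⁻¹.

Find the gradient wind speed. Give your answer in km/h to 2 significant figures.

Around a low, centrifugal force acts outward with Coriolis, so pressure-gradient force balances both:
(1/ρ)|∂P/∂n| = fV + V²/R  →  V² + fR·V − fR·V_g = 0
With fR = 8.15×10⁻⁵ × 932×10³ m = 76.0 m/s:
V = [−fR + √((fR)² + 4 fR V_g)]/2 = [−76.0 + √(76.0² + 4×76.0×23)]/2 = 18.5 m/s
Subgeostrophic (V < V_g = 23 m/s), as expected around a low.
Converting: 18.5 m/s × 3.6 = 67 km/h

67 km/h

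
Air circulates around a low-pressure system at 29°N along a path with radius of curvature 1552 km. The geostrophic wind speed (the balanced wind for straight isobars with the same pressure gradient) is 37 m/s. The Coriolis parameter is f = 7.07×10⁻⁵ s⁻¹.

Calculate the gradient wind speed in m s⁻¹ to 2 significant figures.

Around a low, centrifugal force acts outward with Coriolis, so pressure-gradient force balances both:
(1/ρ)|∂P/∂n| = fV + V²/R  →  V² + fR·V − fR·V_g = 0
With fR = 7.07×10⁻⁵ × 1552×10³ m = 110 m/s:
V = [−fR + √((fR)² + 4 fR V_g)]/2 = [−110 + √(110² + 4×110×37)]/2 = 29.2 m/s
Subgeostrophic (V < V_g = 37 m/s), as expected around a low.

29 m s⁻¹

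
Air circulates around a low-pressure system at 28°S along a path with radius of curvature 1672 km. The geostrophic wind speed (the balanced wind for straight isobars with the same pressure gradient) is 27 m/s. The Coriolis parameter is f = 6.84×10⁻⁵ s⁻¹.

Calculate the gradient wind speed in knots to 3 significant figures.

43.8 knots

Around a low, centrifugal force acts outward with Coriolis, so pressure-gradient force balances both:
(1/ρ)|∂P/∂n| = fV + V²/R  →  V² + fR·V − fR·V_g = 0
With fR = 6.84×10⁻⁵ × 1672×10³ m = 114 m/s:
V = [−fR + √((fR)² + 4 fR V_g)]/2 = [−114 + √(114² + 4×114×27)]/2 = 22.6 m/s
Subgeostrophic (V < V_g = 27 m/s), as expected around a low.
Converting: 22.6 m/s × 1.944 = 43.8 knots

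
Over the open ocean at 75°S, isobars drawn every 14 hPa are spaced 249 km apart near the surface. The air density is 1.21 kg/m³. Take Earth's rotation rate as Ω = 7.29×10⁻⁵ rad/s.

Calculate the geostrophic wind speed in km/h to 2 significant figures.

120 km/h

Coriolis parameter at 75°S:
f = 2Ω sin φ = 2 × 7.29×10⁻⁵ × sin 75° = 1.41×10⁻⁴ s⁻¹
Pressure gradient: |∂P/∂n| = 1400 Pa / 249000 m = 5.62×10⁻³ Pa/m
Geostrophic balance (pressure-gradient force = Coriolis force):
V_g = (1/(fρ)) |∂P/∂n| = 5.62×10⁻³ / (1.41×10⁻⁴ × 1.21) = 33.0 m/s
Converting: 33.0 m/s × 3.6 = 120 km/h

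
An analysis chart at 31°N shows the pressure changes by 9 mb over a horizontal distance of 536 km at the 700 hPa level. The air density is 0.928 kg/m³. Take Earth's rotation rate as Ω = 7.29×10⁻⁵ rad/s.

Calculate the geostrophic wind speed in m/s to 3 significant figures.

24.1 m/s

Coriolis parameter at 31°N:
f = 2Ω sin φ = 2 × 7.29×10⁻⁵ × sin 31° = 7.51×10⁻⁵ s⁻¹
Pressure gradient: |∂P/∂n| = 900 Pa / 536000 m = 1.68×10⁻³ Pa/m
Geostrophic balance (pressure-gradient force = Coriolis force):
V_g = (1/(fρ)) |∂P/∂n| = 1.68×10⁻³ / (7.51×10⁻⁵ × 0.928) = 24.1 m/s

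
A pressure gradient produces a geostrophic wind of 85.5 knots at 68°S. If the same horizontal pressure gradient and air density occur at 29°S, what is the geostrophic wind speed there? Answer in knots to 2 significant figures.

With the same pressure gradient and density, V_g ∝ 1/f ∝ 1/sin φ.
V₂ = V₁ · sin φ₁ / sin φ₂ = 85.5 × sin 68° / sin 29°
V₂ = 85.5 × 0.9272/0.4848 = 160 knots

160 knots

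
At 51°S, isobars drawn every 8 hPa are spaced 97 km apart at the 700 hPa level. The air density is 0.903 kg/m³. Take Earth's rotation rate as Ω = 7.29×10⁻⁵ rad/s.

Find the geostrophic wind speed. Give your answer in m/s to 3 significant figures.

Coriolis parameter at 51°S:
f = 2Ω sin φ = 2 × 7.29×10⁻⁵ × sin 51° = 1.13×10⁻⁴ s⁻¹
Pressure gradient: |∂P/∂n| = 800 Pa / 97000 m = 8.25×10⁻³ Pa/m
Geostrophic balance (pressure-gradient force = Coriolis force):
V_g = (1/(fρ)) |∂P/∂n| = 8.25×10⁻³ / (1.13×10⁻⁴ × 0.903) = 80.6 m/s

80.6 m/s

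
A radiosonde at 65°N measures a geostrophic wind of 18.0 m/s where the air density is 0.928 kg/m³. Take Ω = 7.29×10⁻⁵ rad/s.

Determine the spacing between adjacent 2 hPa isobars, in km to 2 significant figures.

Coriolis parameter at 65°N:
f = 2Ω sin φ = 2 × 7.29×10⁻⁵ × sin 65° = 1.32×10⁻⁴ s⁻¹
Geostrophic balance rearranged: |∂P/∂n| = f ρ V_g
|∂P/∂n| = 1.32×10⁻⁴ × 0.928 × 18.0 = 2.21×10⁻³ Pa/m
Isobar spacing: Δn = ΔP/|∂P/∂n| = 200 Pa / 2.21×10⁻³ Pa/m = 90610 m ≈ 91 km

91 km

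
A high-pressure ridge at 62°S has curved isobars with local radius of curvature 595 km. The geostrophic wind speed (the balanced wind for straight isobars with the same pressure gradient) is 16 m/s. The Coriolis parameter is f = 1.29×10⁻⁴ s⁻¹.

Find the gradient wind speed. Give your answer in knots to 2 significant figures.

Around a high, pressure-gradient force acts outward with centrifugal, so Coriolis balances both:
fV = (1/ρ)|∂P/∂n| + V²/R  →  V² − fR·V + fR·V_g = 0
With fR = 1.29×10⁻⁴ × 595×10³ m = 76.8 m/s:
V = [fR − √((fR)² − 4 fR V_g)]/2 = [76.8 − √(76.8² − 4×76.8×16)]/2 = 22.7 m/s
Supergeostrophic (V > V_g = 16 m/s), as expected around a high.
Converting: 22.7 m/s × 1.944 = 44 knots

44 knots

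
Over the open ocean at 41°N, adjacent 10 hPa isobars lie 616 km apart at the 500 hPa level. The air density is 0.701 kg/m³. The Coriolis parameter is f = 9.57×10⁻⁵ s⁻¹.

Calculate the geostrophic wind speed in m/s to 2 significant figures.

Pressure gradient: |∂P/∂n| = 1000 Pa / 616000 m = 1.62×10⁻³ Pa/m
Geostrophic balance (pressure-gradient force = Coriolis force):
V_g = (1/(fρ)) |∂P/∂n| = 1.62×10⁻³ / (9.57×10⁻⁵ × 0.701) = 24.2 m/s

24 m/s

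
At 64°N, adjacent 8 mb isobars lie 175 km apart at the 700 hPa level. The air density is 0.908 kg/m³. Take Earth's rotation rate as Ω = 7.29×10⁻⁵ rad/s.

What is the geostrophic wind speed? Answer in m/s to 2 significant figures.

Coriolis parameter at 64°N:
f = 2Ω sin φ = 2 × 7.29×10⁻⁵ × sin 64° = 1.31×10⁻⁴ s⁻¹
Pressure gradient: |∂P/∂n| = 800 Pa / 175000 m = 4.57×10⁻³ Pa/m
Geostrophic balance (pressure-gradient force = Coriolis force):
V_g = (1/(fρ)) |∂P/∂n| = 4.57×10⁻³ / (1.31×10⁻⁴ × 0.908) = 38.4 m/s

38 m/s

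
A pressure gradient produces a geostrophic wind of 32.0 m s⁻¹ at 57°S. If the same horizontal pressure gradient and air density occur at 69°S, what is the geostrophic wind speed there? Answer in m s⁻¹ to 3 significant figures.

28.7 m s⁻¹

With the same pressure gradient and density, V_g ∝ 1/f ∝ 1/sin φ.
V₂ = V₁ · sin φ₁ / sin φ₂ = 32.0 × sin 57° / sin 69°
V₂ = 32.0 × 0.8387/0.9336 = 28.7 m s⁻¹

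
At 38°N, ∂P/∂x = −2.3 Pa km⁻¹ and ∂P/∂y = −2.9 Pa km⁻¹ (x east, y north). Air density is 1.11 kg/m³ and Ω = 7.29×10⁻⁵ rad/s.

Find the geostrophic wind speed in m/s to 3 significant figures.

Coriolis parameter at 38°N:
f = 2Ω sin φ = 2 × 7.29×10⁻⁵ × sin 38° = 8.98×10⁻⁵ s⁻¹
Component geostrophic relations (x east, y north):
u_g = −(1/(fρ)) ∂P/∂y,  v_g = (1/(fρ)) ∂P/∂x
u_g = −(−2.9×10⁻³)/(8.98×10⁻⁵ × 1.11) = 29.1 m/s;  v_g = (−2.3×10⁻³)/(8.98×10⁻⁵ × 1.11) = −23.1 m/s
|V_g| = √(u_g² + v_g²) = 37.1 m/s

37.1 m/s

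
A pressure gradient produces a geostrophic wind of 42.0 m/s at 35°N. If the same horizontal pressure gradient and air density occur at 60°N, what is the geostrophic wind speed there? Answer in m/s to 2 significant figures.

28 m/s

With the same pressure gradient and density, V_g ∝ 1/f ∝ 1/sin φ.
V₂ = V₁ · sin φ₁ / sin φ₂ = 42.0 × sin 35° / sin 60°
V₂ = 42.0 × 0.5736/0.8660 = 28 m/s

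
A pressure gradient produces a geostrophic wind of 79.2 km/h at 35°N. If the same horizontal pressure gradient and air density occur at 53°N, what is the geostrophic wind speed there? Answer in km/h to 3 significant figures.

56.9 km/h

With the same pressure gradient and density, V_g ∝ 1/f ∝ 1/sin φ.
V₂ = V₁ · sin φ₁ / sin φ₂ = 79.2 × sin 35° / sin 53°
V₂ = 79.2 × 0.5736/0.7986 = 56.9 km/h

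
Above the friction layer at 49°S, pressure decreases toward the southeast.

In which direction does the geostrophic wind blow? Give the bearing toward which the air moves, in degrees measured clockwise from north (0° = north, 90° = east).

The pressure-gradient force points toward the southeast (bearing 135°).
Geostrophic balance: in the Southern Hemisphere the Coriolis force deflects motion to the left, so the geostrophic wind blows 90° to the left of the pressure-gradient force (low pressure on the right).
Rotating 135° by 90° counterclockwise gives 045° — the wind blows toward the northeast.

045°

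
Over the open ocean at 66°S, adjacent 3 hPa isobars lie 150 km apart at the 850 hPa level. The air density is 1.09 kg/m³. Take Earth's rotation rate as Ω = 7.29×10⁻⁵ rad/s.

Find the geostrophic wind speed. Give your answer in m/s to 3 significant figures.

13.8 m/s

Coriolis parameter at 66°S:
f = 2Ω sin φ = 2 × 7.29×10⁻⁵ × sin 66° = 1.33×10⁻⁴ s⁻¹
Pressure gradient: |∂P/∂n| = 300 Pa / 150000 m = 2.00×10⁻³ Pa/m
Geostrophic balance (pressure-gradient force = Coriolis force):
V_g = (1/(fρ)) |∂P/∂n| = 2.00×10⁻³ / (1.33×10⁻⁴ × 1.09) = 13.8 m/s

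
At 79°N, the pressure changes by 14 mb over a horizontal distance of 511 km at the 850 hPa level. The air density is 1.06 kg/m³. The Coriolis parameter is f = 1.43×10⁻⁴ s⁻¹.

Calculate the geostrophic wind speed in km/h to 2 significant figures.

Pressure gradient: |∂P/∂n| = 1400 Pa / 511000 m = 2.74×10⁻³ Pa/m
Geostrophic balance (pressure-gradient force = Coriolis force):
V_g = (1/(fρ)) |∂P/∂n| = 2.74×10⁻³ / (1.43×10⁻⁴ × 1.06) = 18.1 m/s
Converting: 18.1 m/s × 3.6 = 65 km/h

65 km/h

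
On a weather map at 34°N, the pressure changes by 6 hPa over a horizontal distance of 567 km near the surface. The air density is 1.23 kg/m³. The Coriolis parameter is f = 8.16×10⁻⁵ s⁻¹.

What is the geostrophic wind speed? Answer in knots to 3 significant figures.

Pressure gradient: |∂P/∂n| = 600 Pa / 567000 m = 1.06×10⁻³ Pa/m
Geostrophic balance (pressure-gradient force = Coriolis force):
V_g = (1/(fρ)) |∂P/∂n| = 1.06×10⁻³ / (8.16×10⁻⁵ × 1.23) = 10.5 m/s
Converting: 10.5 m/s × 1.944 = 20.5 knots

20.5 knots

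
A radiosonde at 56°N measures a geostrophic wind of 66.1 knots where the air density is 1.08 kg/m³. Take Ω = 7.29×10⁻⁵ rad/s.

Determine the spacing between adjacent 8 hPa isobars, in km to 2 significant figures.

Coriolis parameter at 56°N:
f = 2Ω sin φ = 2 × 7.29×10⁻⁵ × sin 56° = 1.21×10⁻⁴ s⁻¹
Wind speed in SI: 66.1 knots = 34.0 m/s
Geostrophic balance rearranged: |∂P/∂n| = f ρ V_g
|∂P/∂n| = 1.21×10⁻⁴ × 1.08 × 34.0 = 4.44×10⁻³ Pa/m
Isobar spacing: Δn = ΔP/|∂P/∂n| = 800 Pa / 4.44×10⁻³ Pa/m = 180217 m ≈ 180 km

180 km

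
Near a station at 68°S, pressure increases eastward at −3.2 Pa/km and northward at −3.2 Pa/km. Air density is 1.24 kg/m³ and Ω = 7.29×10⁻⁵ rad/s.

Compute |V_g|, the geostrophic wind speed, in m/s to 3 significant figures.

Coriolis parameter at 68°S:
f = 2Ω sin φ = 2 × 7.29×10⁻⁵ × sin 68° = 1.35×10⁻⁴ s⁻¹
In the Southern Hemisphere f is negative: f = −1.35×10⁻⁴ s⁻¹.
Component geostrophic relations (x east, y north):
u_g = −(1/(fρ)) ∂P/∂y,  v_g = (1/(fρ)) ∂P/∂x
u_g = −(−3.2×10⁻³)/(−1.35×10⁻⁴ × 1.24) = −19.1 m/s;  v_g = (−3.2×10⁻³)/(−1.35×10⁻⁴ × 1.24) = 19.1 m/s
|V_g| = √(u_g² + v_g²) = 27.0 m/s

27.0 m/s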